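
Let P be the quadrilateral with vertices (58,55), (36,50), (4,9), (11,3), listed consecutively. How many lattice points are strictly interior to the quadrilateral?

693

Using the shoelace formula, 2A = |(58·50 − 36·55) + (36·9 − 4·50) + (4·3 − 11·9) + (11·55 − 58·3)| = 1388, so the area is 694.
Summing gcd(|Δx|,|Δy|) over the edges gives the boundary count: gcd(22,5) + gcd(32,41) + gcd(7,6) + gcd(47,52) = 1+1+1+1 = 4.
Pick's theorem gives I = A − B/2 + 1 = 694 − 4/2 + 1 = 693.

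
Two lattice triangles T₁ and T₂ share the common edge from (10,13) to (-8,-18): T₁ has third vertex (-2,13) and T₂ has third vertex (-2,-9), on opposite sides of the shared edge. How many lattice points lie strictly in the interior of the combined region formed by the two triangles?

190

The union is the simple quadrilateral with vertices (10,13), (-2,13), (-8,-18), (-2,-9) in order.
The shoelace formula gives twice the area as |(10·13 − (-2)·13) + ((-2)·(-18) − (-8)·13) + ((-8)·(-9) − (-2)·(-18)) + ((-2)·13 − 10·(-9))| = 396, so the area is 198.
Along each edge there are gcd(|Δx|,|Δy|)+1 lattice points, so counting each shared vertex once the boundary has gcd(12,0) + gcd(6,31) + gcd(6,9) + gcd(12,22) = 12+1+3+2 = 18.
By Pick's theorem I = A − B/2 + 1 = 198 − 18/2 + 1 = 190.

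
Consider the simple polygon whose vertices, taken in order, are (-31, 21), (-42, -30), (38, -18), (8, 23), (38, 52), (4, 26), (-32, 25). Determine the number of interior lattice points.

The shoelace formula gives twice the area as |[(-31)·(-30) − (-42)·21] + [(-42)·(-18) − 38·(-30)] + [38·23 − 8·(-18)] + [8·52 − 38·23] + [38·26 − 4·52] + [4·25 − (-32)·26] + [(-32)·21 − (-31)·25]| = 6083, so the area is 3041.5.
The number of boundary lattice points is Σ gcd(|Δx|,|Δy|) = gcd(11,51) + gcd(80,12) + gcd(30,41) + gcd(30,29) + gcd(34,26) + gcd(36,1) + gcd(1,4) = 1+4+1+1+2+1+1 = 11.
Pick's theorem gives I = A − B/2 + 1 = 3041.5 − 11/2 + 1 = 3037.

3037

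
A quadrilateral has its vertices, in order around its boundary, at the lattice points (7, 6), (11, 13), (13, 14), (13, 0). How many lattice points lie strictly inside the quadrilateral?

The shoelace formula gives twice the area as |(7·13 − 11·6) + (11·14 − 13·13) + (13·0 − 13·14) + (13·6 − 7·0)| = 94, so the area is 47.
The number of boundary lattice points is Σ gcd(|Δx|,|Δy|) = gcd(4,7) + gcd(2,1) + gcd(0,14) + gcd(6,6) = 1+1+14+6 = 22.
By Pick's theorem A = I + B/2 − 1, so I = 47 − 22/2 + 1 = 37.

37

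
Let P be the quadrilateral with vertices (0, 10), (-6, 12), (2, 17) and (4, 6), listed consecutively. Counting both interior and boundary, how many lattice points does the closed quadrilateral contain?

46

By the shoelace formula, twice the signed area is |(0·12 − (-6)·10) + ((-6)·17 − 2·12) + (2·6 − 4·17) + (4·10 − 0·6)| = 82, so the area is 41.
The number of boundary lattice points is Σ gcd(|Δx|,|Δy|) = gcd(6,2) + gcd(8,5) + gcd(2,11) + gcd(4,4) = 2+1+1+4 = 8.
Pick's theorem gives I = A − B/2 + 1 = 41 − 8/2 + 1 = 38, so the closed region contains I + B = 38 + 8 = 46 lattice points.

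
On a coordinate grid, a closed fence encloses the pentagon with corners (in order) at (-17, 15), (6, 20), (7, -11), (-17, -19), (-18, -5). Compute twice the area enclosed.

By the shoelace formula, twice the signed area is |((-17)·20 − 6·15) + (6·(-11) − 7·20) + (7·(-19) − (-17)·(-11)) + ((-17)·(-5) − (-18)·(-19)) + ((-18)·15 − (-17)·(-5))| = 1568, so the area is 784.

1568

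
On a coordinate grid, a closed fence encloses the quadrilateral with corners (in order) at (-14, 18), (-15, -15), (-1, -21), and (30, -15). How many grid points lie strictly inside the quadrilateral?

By the shoelace formula, twice the signed area is |[(-14)·(-15) − (-15)·18] + [(-15)·(-21) − (-1)·(-15)] + [(-1)·(-15) − 30·(-21)] + [30·18 − (-14)·(-15)]| = 1755, so the area is 877.5.
The number of boundary lattice points is Σ gcd(|Δx|,|Δy|) = gcd(1,33) + gcd(14,6) + gcd(31,6) + gcd(44,33) = 1+2+1+11 = 15.
Pick's theorem gives I = A − B/2 + 1 = 877.5 − 15/2 + 1 = 871.

871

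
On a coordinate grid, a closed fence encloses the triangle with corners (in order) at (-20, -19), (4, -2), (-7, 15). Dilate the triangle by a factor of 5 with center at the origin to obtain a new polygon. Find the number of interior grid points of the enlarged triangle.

7431

The shoelace formula gives twice the area as |[(-20)·(-2) − 4·(-19)] + [4·15 − (-7)·(-2)] + [(-7)·(-19) − (-20)·15]| = 595, so the area is 297.5.
Along each edge there are gcd(|Δx|,|Δy|)+1 lattice points, so counting each shared vertex once the boundary has gcd(24,17) + gcd(11,17) + gcd(13,34) = 1+1+1 = 3.
Scaling by 5 multiplies the area by 5² = 25 (so the new area is 14875/2) and multiplies the boundary lattice-point count by 5, giving 15.
By Pick's theorem, the interior count of the dilated polygon is 14875/2 − 15/2 + 1 = 7431.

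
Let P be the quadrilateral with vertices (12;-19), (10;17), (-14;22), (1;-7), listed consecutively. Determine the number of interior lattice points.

By the shoelace formula, twice the signed area is |[12·17 − 10·(-19)] + [10·22 − (-14)·17] + [(-14)·(-7) − 1·22] + [1·(-19) − 12·(-7)]| = 993, so the area is 993/2.
Along each edge there are gcd(|Δx|,|Δy|)+1 lattice points, so counting each shared vertex once the boundary has gcd(2,36) + gcd(24,5) + gcd(15,29) + gcd(11,12) = 2+1+1+1 = 5.
Pick's theorem gives I = A − B/2 + 1 = 993/2 − 5/2 + 1 = 495.

495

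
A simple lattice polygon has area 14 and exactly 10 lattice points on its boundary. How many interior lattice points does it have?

10

Pick's theorem A = I + B/2 − 1 rearranges to I = A − B/2 + 1 = 14 − 10/2 + 1 = 10.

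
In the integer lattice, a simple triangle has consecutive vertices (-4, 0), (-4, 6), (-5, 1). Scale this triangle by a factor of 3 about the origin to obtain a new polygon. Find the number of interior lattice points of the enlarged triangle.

16

The shoelace formula gives twice the area as |[(-4)·6 − (-4)·0] + [(-4)·1 − (-5)·6] + [(-5)·0 − (-4)·1]| = 6, so the area is 3.
The number of boundary lattice points is Σ gcd(|Δx|,|Δy|) = gcd(0,6) + gcd(1,5) + gcd(1,1) = 6+1+1 = 8.
Scaling by 3 multiplies the area by 3² = 9 (so the new area is 27) and multiplies the boundary lattice-point count by 3, giving 24.
By Pick's theorem, the interior count of the dilated polygon is 27 − 24/2 + 1 = 16.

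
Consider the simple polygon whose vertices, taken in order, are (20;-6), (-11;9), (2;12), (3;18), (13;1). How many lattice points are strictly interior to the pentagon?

The shoelace formula gives twice the area as |(20·9 − (-11)·(-6)) + ((-11)·12 − 2·9) + (2·18 − 3·12) + (3·1 − 13·18) + (13·(-6) − 20·1)| = 365, so the area is 182.5.
The number of boundary lattice points is Σ gcd(|Δx|,|Δy|) = gcd(31,15) + gcd(13,3) + gcd(1,6) + gcd(10,17) + gcd(7,7) = 1+1+1+1+7 = 11.
Pick's theorem gives I = A − B/2 + 1 = 182.5 − 11/2 + 1 = 178.

178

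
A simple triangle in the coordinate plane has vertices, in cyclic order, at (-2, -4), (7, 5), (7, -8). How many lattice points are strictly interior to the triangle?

48

Using the shoelace formula, 2A = |((-2)·5 − 7·(-4)) + (7·(-8) − 7·5) + (7·(-4) − (-2)·(-8))| = 117, so the area is 117/2.
Summing gcd(|Δx|,|Δy|) over the edges gives the boundary count: gcd(9,9) + gcd(0,13) + gcd(9,4) = 9+13+1 = 23.
Pick's theorem gives I = A − B/2 + 1 = 117/2 − 23/2 + 1 = 48.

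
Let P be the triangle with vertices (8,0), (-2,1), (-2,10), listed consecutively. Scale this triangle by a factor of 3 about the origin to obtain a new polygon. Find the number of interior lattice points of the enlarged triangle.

376

Using the shoelace formula, 2A = |(8·1 − (-2)·0) + ((-2)·10 − (-2)·1) + ((-2)·0 − 8·10)| = 90, so the area is 45.
Summing gcd(|Δx|,|Δy|) over the edges gives the boundary count: gcd(10,1) + gcd(0,9) + gcd(10,10) = 1+9+10 = 20.
Scaling by 3 multiplies the area by 3² = 9 (so the new area is 405) and multiplies the boundary lattice-point count by 3, giving 60.
By Pick's theorem, the interior count of the dilated polygon is 405 − 60/2 + 1 = 376.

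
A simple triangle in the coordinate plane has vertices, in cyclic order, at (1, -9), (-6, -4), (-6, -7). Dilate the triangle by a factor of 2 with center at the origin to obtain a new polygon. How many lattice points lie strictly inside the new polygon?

38

By the shoelace formula, twice the signed area is |[1·(-4) − (-6)·(-9)] + [(-6)·(-7) − (-6)·(-4)] + [(-6)·(-9) − 1·(-7)]| = 21, so the area is 10.5.
Along each edge there are gcd(|Δx|,|Δy|)+1 lattice points, so counting each shared vertex once the boundary has gcd(7,5) + gcd(0,3) + gcd(7,2) = 1+3+1 = 5.
Scaling by 2 multiplies the area by 2² = 4 (so the new area is 42) and multiplies the boundary lattice-point count by 2, giving 10.
By Pick's theorem, the interior count of the dilated polygon is 42 − 10/2 + 1 = 38.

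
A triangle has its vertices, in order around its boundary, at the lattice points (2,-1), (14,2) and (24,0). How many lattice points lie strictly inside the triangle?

25

By the shoelace formula, twice the signed area is |[2·2 − 14·(-1)] + [14·0 − 24·2] + [24·(-1) − 2·0]| = 54, so the area is 27.
Summing gcd(|Δx|,|Δy|) over the edges gives the boundary count: gcd(12,3) + gcd(10,2) + gcd(22,1) = 3+2+1 = 6.
By Pick's theorem A = I + B/2 − 1, so I = 27 − 6/2 + 1 = 25.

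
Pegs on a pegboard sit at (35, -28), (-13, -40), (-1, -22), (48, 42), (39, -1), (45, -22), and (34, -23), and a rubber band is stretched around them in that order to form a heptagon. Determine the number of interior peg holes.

1707

The shoelace formula gives twice the area as |[35·(-40) − (-13)·(-28)] + [(-13)·(-22) − (-1)·(-40)] + [(-1)·42 − 48·(-22)] + [48·(-1) − 39·42] + [39·(-22) − 45·(-1)] + [45·(-23) − 34·(-22)] + [34·(-28) − 35·(-23)]| = 3437, so the area is 3437/2.
Summing gcd(|Δx|,|Δy|) over the edges gives the boundary count: gcd(48,12) + gcd(12,18) + gcd(49,64) + gcd(9,43) + gcd(6,21) + gcd(11,1) + gcd(1,5) = 12+6+1+1+3+1+1 = 25.
Pick's theorem gives I = A − B/2 + 1 = 3437/2 − 25/2 + 1 = 1707.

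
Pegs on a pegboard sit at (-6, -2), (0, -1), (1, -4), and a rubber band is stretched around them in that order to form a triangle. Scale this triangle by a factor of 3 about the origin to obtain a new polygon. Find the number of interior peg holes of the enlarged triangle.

Using the shoelace formula, 2A = |[(-6)·(-1) − 0·(-2)] + [0·(-4) − 1·(-1)] + [1·(-2) − (-6)·(-4)]| = 19, so the area is 19/2.
Summing gcd(|Δx|,|Δy|) over the edges gives the boundary count: gcd(6,1) + gcd(1,3) + gcd(7,2) = 1+1+1 = 3.
Scaling by 3 multiplies the area by 3² = 9 (so the new area is 85.5) and multiplies the boundary lattice-point count by 3, giving 9.
By Pick's theorem, the interior count of the dilated polygon is 85.5 − 9/2 + 1 = 82.

82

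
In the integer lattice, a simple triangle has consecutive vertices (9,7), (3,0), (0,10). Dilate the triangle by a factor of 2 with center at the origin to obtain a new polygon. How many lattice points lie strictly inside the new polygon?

158

The shoelace formula gives twice the area as |[9·0 − 3·7] + [3·10 − 0·0] + [0·7 − 9·10]| = 81, so the area is 40.5.
Summing gcd(|Δx|,|Δy|) over the edges gives the boundary count: gcd(6,7) + gcd(3,10) + gcd(9,3) = 1+1+3 = 5.
Scaling by 2 multiplies the area by 2² = 4 (so the new area is 162) and multiplies the boundary lattice-point count by 2, giving 10.
By Pick's theorem, the interior count of the dilated polygon is 162 − 10/2 + 1 = 158.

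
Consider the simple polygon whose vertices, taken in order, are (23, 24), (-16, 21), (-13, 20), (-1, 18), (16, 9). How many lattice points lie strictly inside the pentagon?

240

By the shoelace formula, twice the signed area is |(23·21 − (-16)·24) + ((-16)·20 − (-13)·21) + ((-13)·18 − (-1)·20) + ((-1)·9 − 16·18) + (16·24 − 23·9)| = 486, so the area is 243.
The number of boundary lattice points is Σ gcd(|Δx|,|Δy|) = gcd(39,3) + gcd(3,1) + gcd(12,2) + gcd(17,9) + gcd(7,15) = 3+1+2+1+1 = 8.
By Pick's theorem A = I + B/2 − 1, so I = 243 − 8/2 + 1 = 240.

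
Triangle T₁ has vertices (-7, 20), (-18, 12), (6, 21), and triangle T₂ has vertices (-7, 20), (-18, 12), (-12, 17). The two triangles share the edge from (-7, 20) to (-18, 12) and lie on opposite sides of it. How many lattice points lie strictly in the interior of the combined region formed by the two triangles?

48

The union is the simple quadrilateral with vertices (-7, 20), (6, 21), (-18, 12), (-12, 17) in order.
By the shoelace formula, twice the signed area is |[(-7)·21 − 6·20] + [6·12 − (-18)·21] + [(-18)·17 − (-12)·12] + [(-12)·20 − (-7)·17]| = 100, so the area is 50.
Summing gcd(|Δx|,|Δy|) over the edges gives the boundary count: gcd(13,1) + gcd(24,9) + gcd(6,5) + gcd(5,3) = 1+3+1+1 = 6.
By Pick's theorem I = A − B/2 + 1 = 50 − 6/2 + 1 = 48.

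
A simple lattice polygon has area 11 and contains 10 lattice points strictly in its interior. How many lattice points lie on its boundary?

4

Pick's theorem gives A = I + B/2 − 1, so B = 2(A − I + 1) = 2(11 − 10 + 1) = 4.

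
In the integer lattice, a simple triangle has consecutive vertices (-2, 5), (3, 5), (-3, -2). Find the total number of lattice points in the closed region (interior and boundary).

By the shoelace formula, twice the signed area is |((-2)·5 − 3·5) + (3·(-2) − (-3)·5) + ((-3)·5 − (-2)·(-2))| = 35, so the area is 17.5.
Along each edge there are gcd(|Δx|,|Δy|)+1 lattice points, so counting each shared vertex once the boundary has gcd(5,0) + gcd(6,7) + gcd(1,7) = 5+1+1 = 7.
Pick's theorem gives I = A − B/2 + 1 = 17.5 − 7/2 + 1 = 15, so the closed region contains I + B = 15 + 7 = 22 lattice points.

22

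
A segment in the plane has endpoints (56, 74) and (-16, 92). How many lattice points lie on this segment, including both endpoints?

The number of lattice points on a segment between lattice points is gcd(|Δx|,|Δy|) + 1 = gcd(72,18) + 1 = 18 + 1 = 19.

19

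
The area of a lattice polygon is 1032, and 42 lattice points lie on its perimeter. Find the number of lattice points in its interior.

1012

Pick's theorem A = I + B/2 − 1 rearranges to I = A − B/2 + 1 = 1032 − 42/2 + 1 = 1012.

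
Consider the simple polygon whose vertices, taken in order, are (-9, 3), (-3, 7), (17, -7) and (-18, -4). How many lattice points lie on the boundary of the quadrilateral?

Summing gcd(|Δx|,|Δy|) over the edges gives the boundary count: gcd(6,4) + gcd(20,14) + gcd(35,3) + gcd(9,7) = 2+2+1+1 = 6.

6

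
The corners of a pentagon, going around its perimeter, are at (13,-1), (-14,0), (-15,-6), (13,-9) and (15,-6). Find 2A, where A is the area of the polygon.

The shoelace formula gives twice the area as |(13·0 − (-14)·(-1)) + ((-14)·(-6) − (-15)·0) + ((-15)·(-9) − 13·(-6)) + (13·(-6) − 15·(-9)) + (15·(-1) − 13·(-6))| = 403, so the area is 403/2.

403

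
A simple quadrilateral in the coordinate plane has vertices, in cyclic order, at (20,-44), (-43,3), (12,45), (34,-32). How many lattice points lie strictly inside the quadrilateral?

By the shoelace formula, twice the signed area is |[20·3 − (-43)·(-44)] + [(-43)·45 − 12·3] + [12·(-32) − 34·45] + [34·(-44) − 20·(-32)]| = 6573, so the area is 6573/2.
Along each edge there are gcd(|Δx|,|Δy|)+1 lattice points, so counting each shared vertex once the boundary has gcd(63,47) + gcd(55,42) + gcd(22,77) + gcd(14,12) = 1+1+11+2 = 15.
Pick's theorem gives I = A − B/2 + 1 = 6573/2 − 15/2 + 1 = 3280.

3280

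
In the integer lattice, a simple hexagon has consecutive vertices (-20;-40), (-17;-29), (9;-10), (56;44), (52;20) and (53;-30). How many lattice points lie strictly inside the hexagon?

2607

Using the shoelace formula, 2A = |[(-20)·(-29) − (-17)·(-40)] + [(-17)·(-10) − 9·(-29)] + [9·44 − 56·(-10)] + [56·20 − 52·44] + [52·(-30) − 53·20] + [53·(-40) − (-20)·(-30)]| = 5221, so the area is 2610.5.
Summing gcd(|Δx|,|Δy|) over the edges gives the boundary count: gcd(3,11) + gcd(26,19) + gcd(47,54) + gcd(4,24) + gcd(1,50) + gcd(73,10) = 1+1+1+4+1+1 = 9.
Pick's theorem gives I = A − B/2 + 1 = 2610.5 − 9/2 + 1 = 2607.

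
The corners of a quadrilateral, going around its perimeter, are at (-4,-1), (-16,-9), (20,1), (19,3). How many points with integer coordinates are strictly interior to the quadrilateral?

106

Using the shoelace formula, 2A = |[(-4)·(-9) − (-16)·(-1)] + [(-16)·1 − 20·(-9)] + [20·3 − 19·1] + [19·(-1) − (-4)·3]| = 218, so the area is 109.
Along each edge there are gcd(|Δx|,|Δy|)+1 lattice points, so counting each shared vertex once the boundary has gcd(12,8) + gcd(36,10) + gcd(1,2) + gcd(23,4) = 4+2+1+1 = 8.
Pick's theorem gives I = A − B/2 + 1 = 109 − 8/2 + 1 = 106.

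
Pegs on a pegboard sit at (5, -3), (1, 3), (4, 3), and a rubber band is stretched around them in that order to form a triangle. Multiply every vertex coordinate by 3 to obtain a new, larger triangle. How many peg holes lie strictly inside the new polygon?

The shoelace formula gives twice the area as |(5·3 − 1·(-3)) + (1·3 − 4·3) + (4·(-3) − 5·3)| = 18, so the area is 9.
Along each edge there are gcd(|Δx|,|Δy|)+1 lattice points, so counting each shared vertex once the boundary has gcd(4,6) + gcd(3,0) + gcd(1,6) = 2+3+1 = 6.
Scaling by 3 multiplies the area by 3² = 9 (so the new area is 81) and multiplies the boundary lattice-point count by 3, giving 18.
By Pick's theorem, the interior count of the dilated polygon is 81 − 18/2 + 1 = 73.

73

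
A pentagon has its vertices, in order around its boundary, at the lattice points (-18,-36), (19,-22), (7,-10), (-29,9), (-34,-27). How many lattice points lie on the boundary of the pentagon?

16

Along each edge there are gcd(|Δx|,|Δy|)+1 lattice points, so counting each shared vertex once the boundary has gcd(37,14) + gcd(12,12) + gcd(36,19) + gcd(5,36) + gcd(16,9) = 1+12+1+1+1 = 16.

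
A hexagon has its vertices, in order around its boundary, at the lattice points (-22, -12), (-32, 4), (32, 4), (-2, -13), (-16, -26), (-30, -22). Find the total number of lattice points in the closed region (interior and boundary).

Using the shoelace formula, 2A = |((-22)·4 − (-32)·(-12)) + ((-32)·4 − 32·4) + (32·(-13) − (-2)·4) + ((-2)·(-26) − (-16)·(-13)) + ((-16)·(-22) − (-30)·(-26)) + ((-30)·(-12) − (-22)·(-22))| = 1844, so the area is 922.
Summing gcd(|Δx|,|Δy|) over the edges gives the boundary count: gcd(10,16) + gcd(64,0) + gcd(34,17) + gcd(14,13) + gcd(14,4) + gcd(8,10) = 2+64+17+1+2+2 = 88.
Pick's theorem gives I = A − B/2 + 1 = 922 − 88/2 + 1 = 879, so the closed region contains I + B = 879 + 88 = 967 lattice points.

967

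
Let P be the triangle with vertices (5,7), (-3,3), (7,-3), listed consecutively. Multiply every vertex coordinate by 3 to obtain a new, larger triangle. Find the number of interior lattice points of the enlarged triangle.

By the shoelace formula, twice the signed area is |(5·3 − (-3)·7) + ((-3)·(-3) − 7·3) + (7·7 − 5·(-3))| = 88, so the area is 44.
Summing gcd(|Δx|,|Δy|) over the edges gives the boundary count: gcd(8,4) + gcd(10,6) + gcd(2,10) = 4+2+2 = 8.
Scaling by 3 multiplies the area by 3² = 9 (so the new area is 396) and multiplies the boundary lattice-point count by 3, giving 24.
By Pick's theorem, the interior count of the dilated polygon is 396 − 24/2 + 1 = 385.

385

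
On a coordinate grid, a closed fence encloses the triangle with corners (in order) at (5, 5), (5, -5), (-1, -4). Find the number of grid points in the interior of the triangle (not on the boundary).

24

Using the shoelace formula, 2A = |(5·(-5) − 5·5) + (5·(-4) − (-1)·(-5)) + ((-1)·5 − 5·(-4))| = 60, so the area is 30.
Summing gcd(|Δx|,|Δy|) over the edges gives the boundary count: gcd(0,10) + gcd(6,1) + gcd(6,9) = 10+1+3 = 14.
By Pick's theorem A = I + B/2 − 1, so I = 30 − 14/2 + 1 = 24.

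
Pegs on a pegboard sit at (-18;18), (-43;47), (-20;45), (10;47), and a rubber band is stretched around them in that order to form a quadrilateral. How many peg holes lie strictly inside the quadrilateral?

714

By the shoelace formula, twice the signed area is |[(-18)·47 − (-43)·18] + [(-43)·45 − (-20)·47] + [(-20)·47 − 10·45] + [10·18 − (-18)·47]| = 1431, so the area is 1431/2.
Summing gcd(|Δx|,|Δy|) over the edges gives the boundary count: gcd(25,29) + gcd(23,2) + gcd(30,2) + gcd(28,29) = 1+1+2+1 = 5.
By Pick's theorem A = I + B/2 − 1, so I = 1431/2 − 5/2 + 1 = 714.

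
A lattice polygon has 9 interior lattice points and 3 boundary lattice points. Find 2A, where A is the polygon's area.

Pick's theorem states A = I + B/2 − 1, so A = 9 + 3/2 − 1 = 19/2.
Hence 2A = 19.

19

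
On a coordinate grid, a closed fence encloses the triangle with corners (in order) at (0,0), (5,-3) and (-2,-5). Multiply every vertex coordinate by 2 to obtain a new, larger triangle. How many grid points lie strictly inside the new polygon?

Using the shoelace formula, 2A = |[0·(-3) − 5·0] + [5·(-5) − (-2)·(-3)] + [(-2)·0 − 0·(-5)]| = 31, so the area is 15.5.
The number of boundary lattice points is Σ gcd(|Δx|,|Δy|) = gcd(5,3) + gcd(7,2) + gcd(2,5) = 1+1+1 = 3.
Scaling by 2 multiplies the area by 2² = 4 (so the new area is 62) and multiplies the boundary lattice-point count by 2, giving 6.
By Pick's theorem, the interior count of the dilated polygon is 62 − 6/2 + 1 = 60.

60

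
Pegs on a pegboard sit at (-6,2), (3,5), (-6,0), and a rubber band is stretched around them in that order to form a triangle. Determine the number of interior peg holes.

The shoelace formula gives twice the area as |[(-6)·5 − 3·2] + [3·0 − (-6)·5] + [(-6)·2 − (-6)·0]| = 18, so the area is 9.
Along each edge there are gcd(|Δx|,|Δy|)+1 lattice points, so counting each shared vertex once the boundary has gcd(9,3) + gcd(9,5) + gcd(0,2) = 3+1+2 = 6.
By Pick's theorem A = I + B/2 − 1, so I = 9 − 6/2 + 1 = 7.

7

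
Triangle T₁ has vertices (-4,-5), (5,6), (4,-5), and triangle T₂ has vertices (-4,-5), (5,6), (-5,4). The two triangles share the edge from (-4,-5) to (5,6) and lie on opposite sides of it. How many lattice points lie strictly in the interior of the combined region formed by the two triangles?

85

The union is the simple quadrilateral with vertices (-4,-5), (4,-5), (5,6), (-5,4) in order.
By the shoelace formula, twice the signed area is |((-4)·(-5) − 4·(-5)) + (4·6 − 5·(-5)) + (5·4 − (-5)·6) + ((-5)·(-5) − (-4)·4)| = 180, so the area is 90.
The number of boundary lattice points is Σ gcd(|Δx|,|Δy|) = gcd(8,0) + gcd(1,11) + gcd(10,2) + gcd(1,9) = 8+1+2+1 = 12.
By Pick's theorem I = A − B/2 + 1 = 90 − 12/2 + 1 = 85.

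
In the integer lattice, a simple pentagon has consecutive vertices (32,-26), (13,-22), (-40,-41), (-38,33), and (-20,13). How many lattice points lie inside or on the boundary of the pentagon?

Using the shoelace formula, 2A = |[32·(-22) − 13·(-26)] + [13·(-41) − (-40)·(-22)] + [(-40)·33 − (-38)·(-41)] + [(-38)·13 − (-20)·33] + [(-20)·(-26) − 32·13]| = 4387, so the area is 4387/2.
Along each edge there are gcd(|Δx|,|Δy|)+1 lattice points, so counting each shared vertex once the boundary has gcd(19,4) + gcd(53,19) + gcd(2,74) + gcd(18,20) + gcd(52,39) = 1+1+2+2+13 = 19.
Pick's theorem gives I = A − B/2 + 1 = 4387/2 − 19/2 + 1 = 2185, so the closed region contains I + B = 2185 + 19 = 2204 lattice points.

2204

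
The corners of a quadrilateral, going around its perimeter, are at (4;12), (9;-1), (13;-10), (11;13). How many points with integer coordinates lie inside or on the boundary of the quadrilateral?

88

The shoelace formula gives twice the area as |(4·(-1) − 9·12) + (9·(-10) − 13·(-1)) + (13·13 − 11·(-10)) + (11·12 − 4·13)| = 170, so the area is 85.
Summing gcd(|Δx|,|Δy|) over the edges gives the boundary count: gcd(5,13) + gcd(4,9) + gcd(2,23) + gcd(7,1) = 1+1+1+1 = 4.
Pick's theorem gives I = A − B/2 + 1 = 85 − 4/2 + 1 = 84, so the closed region contains I + B = 84 + 4 = 88 lattice points.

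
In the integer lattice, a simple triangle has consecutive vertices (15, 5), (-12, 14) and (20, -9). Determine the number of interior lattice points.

162

The shoelace formula gives twice the area as |[15·14 − (-12)·5] + [(-12)·(-9) − 20·14] + [20·5 − 15·(-9)]| = 333, so the area is 166.5.
The number of boundary lattice points is Σ gcd(|Δx|,|Δy|) = gcd(27,9) + gcd(32,23) + gcd(5,14) = 9+1+1 = 11.
By Pick's theorem A = I + B/2 − 1, so I = 166.5 − 11/2 + 1 = 162.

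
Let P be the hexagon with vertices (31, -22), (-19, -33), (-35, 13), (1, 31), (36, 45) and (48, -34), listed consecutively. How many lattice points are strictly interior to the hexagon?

4185

The shoelace formula gives twice the area as |[31·(-33) − (-19)·(-22)] + [(-19)·13 − (-35)·(-33)] + [(-35)·31 − 1·13] + [1·45 − 36·31] + [36·(-34) − 48·45] + [48·(-22) − 31·(-34)]| = 8398, so the area is 4199.
Summing gcd(|Δx|,|Δy|) over the edges gives the boundary count: gcd(50,11) + gcd(16,46) + gcd(36,18) + gcd(35,14) + gcd(12,79) + gcd(17,12) = 1+2+18+7+1+1 = 30.
Pick's theorem gives I = A − B/2 + 1 = 4199 − 30/2 + 1 = 4185.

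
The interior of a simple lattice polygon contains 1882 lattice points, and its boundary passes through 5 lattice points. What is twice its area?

Pick's theorem states A = I + B/2 − 1, so A = 1882 + 5/2 − 1 = 3767/2.
Hence 2A = 3767.

3767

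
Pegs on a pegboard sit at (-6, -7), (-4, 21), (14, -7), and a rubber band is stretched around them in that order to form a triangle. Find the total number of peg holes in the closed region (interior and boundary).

293

Using the shoelace formula, 2A = |((-6)·21 − (-4)·(-7)) + ((-4)·(-7) − 14·21) + (14·(-7) − (-6)·(-7))| = 560, so the area is 280.
Along each edge there are gcd(|Δx|,|Δy|)+1 lattice points, so counting each shared vertex once the boundary has gcd(2,28) + gcd(18,28) + gcd(20,0) = 2+2+20 = 24.
Pick's theorem gives I = A − B/2 + 1 = 280 − 24/2 + 1 = 269, so the closed region contains I + B = 269 + 24 = 293 lattice points.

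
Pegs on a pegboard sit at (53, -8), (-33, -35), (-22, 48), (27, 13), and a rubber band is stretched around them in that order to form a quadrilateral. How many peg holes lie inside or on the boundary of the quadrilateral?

Using the shoelace formula, 2A = |(53·(-35) − (-33)·(-8)) + ((-33)·48 − (-22)·(-35)) + ((-22)·13 − 27·48) + (27·(-8) − 53·13)| = 6960, so the area is 3480.
Summing gcd(|Δx|,|Δy|) over the edges gives the boundary count: gcd(86,27) + gcd(11,83) + gcd(49,35) + gcd(26,21) = 1+1+7+1 = 10.
Pick's theorem gives I = A − B/2 + 1 = 3480 − 10/2 + 1 = 3476, so the closed region contains I + B = 3476 + 10 = 3486 lattice points.

3486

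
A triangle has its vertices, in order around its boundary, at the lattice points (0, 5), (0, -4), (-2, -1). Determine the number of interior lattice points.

4

Using the shoelace formula, 2A = |(0·(-4) − 0·5) + (0·(-1) − (-2)·(-4)) + ((-2)·5 − 0·(-1))| = 18, so the area is 9.
Along each edge there are gcd(|Δx|,|Δy|)+1 lattice points, so counting each shared vertex once the boundary has gcd(0,9) + gcd(2,3) + gcd(2,6) = 9+1+2 = 12.
By Pick's theorem A = I + B/2 − 1, so I = 9 − 12/2 + 1 = 4.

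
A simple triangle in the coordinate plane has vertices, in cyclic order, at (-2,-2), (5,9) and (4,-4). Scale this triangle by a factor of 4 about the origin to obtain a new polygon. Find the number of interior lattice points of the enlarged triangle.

633

By the shoelace formula, twice the signed area is |[(-2)·9 − 5·(-2)] + [5·(-4) − 4·9] + [4·(-2) − (-2)·(-4)]| = 80, so the area is 40.
Summing gcd(|Δx|,|Δy|) over the edges gives the boundary count: gcd(7,11) + gcd(1,13) + gcd(6,2) = 1+1+2 = 4.
Scaling by 4 multiplies the area by 4² = 16 (so the new area is 640) and multiplies the boundary lattice-point count by 4, giving 16.
By Pick's theorem, the interior count of the dilated polygon is 640 − 16/2 + 1 = 633.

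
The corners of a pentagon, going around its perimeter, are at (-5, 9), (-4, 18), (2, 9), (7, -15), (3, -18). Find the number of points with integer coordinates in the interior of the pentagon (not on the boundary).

The shoelace formula gives twice the area as |[(-5)·18 − (-4)·9] + [(-4)·9 − 2·18] + [2·(-15) − 7·9] + [7·(-18) − 3·(-15)] + [3·9 − (-5)·(-18)]| = 363, so the area is 181.5.
Along each edge there are gcd(|Δx|,|Δy|)+1 lattice points, so counting each shared vertex once the boundary has gcd(1,9) + gcd(6,9) + gcd(5,24) + gcd(4,3) + gcd(8,27) = 1+3+1+1+1 = 7.
Pick's theorem gives I = A − B/2 + 1 = 181.5 − 7/2 + 1 = 179.

179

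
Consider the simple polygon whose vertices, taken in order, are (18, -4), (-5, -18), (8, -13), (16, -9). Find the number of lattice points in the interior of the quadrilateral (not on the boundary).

By the shoelace formula, twice the signed area is |(18·(-18) − (-5)·(-4)) + ((-5)·(-13) − 8·(-18)) + (8·(-9) − 16·(-13)) + (16·(-4) − 18·(-9))| = 99, so the area is 49.5.
Summing gcd(|Δx|,|Δy|) over the edges gives the boundary count: gcd(23,14) + gcd(13,5) + gcd(8,4) + gcd(2,5) = 1+1+4+1 = 7.
Pick's theorem gives I = A − B/2 + 1 = 49.5 − 7/2 + 1 = 47.

47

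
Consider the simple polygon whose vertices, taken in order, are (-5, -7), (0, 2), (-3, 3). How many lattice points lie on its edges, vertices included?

Summing gcd(|Δx|,|Δy|) over the edges gives the boundary count: gcd(5,9) + gcd(3,1) + gcd(2,10) = 1+1+2 = 4.

4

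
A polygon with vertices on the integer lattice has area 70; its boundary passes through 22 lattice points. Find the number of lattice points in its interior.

60

From Pick's theorem, I = A − B/2 + 1 = 70 − 22/2 + 1 = 60.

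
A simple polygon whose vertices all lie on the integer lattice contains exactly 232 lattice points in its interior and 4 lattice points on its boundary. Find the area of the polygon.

By Pick's theorem, A = I + B/2 − 1 = 232 + 4/2 − 1 = 233.

233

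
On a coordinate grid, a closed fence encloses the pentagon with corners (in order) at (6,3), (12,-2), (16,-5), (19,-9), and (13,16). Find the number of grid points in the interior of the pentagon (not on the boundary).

118

By the shoelace formula, twice the signed area is |[6·(-2) − 12·3] + [12·(-5) − 16·(-2)] + [16·(-9) − 19·(-5)] + [19·16 − 13·(-9)] + [13·3 − 6·16]| = 239, so the area is 119.5.
Summing gcd(|Δx|,|Δy|) over the edges gives the boundary count: gcd(6,5) + gcd(4,3) + gcd(3,4) + gcd(6,25) + gcd(7,13) = 1+1+1+1+1 = 5.
Pick's theorem gives I = A − B/2 + 1 = 119.5 − 5/2 + 1 = 118.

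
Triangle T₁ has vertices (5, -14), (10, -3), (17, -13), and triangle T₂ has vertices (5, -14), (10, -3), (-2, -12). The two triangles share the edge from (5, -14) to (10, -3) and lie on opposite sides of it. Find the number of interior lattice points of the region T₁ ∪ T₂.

The union is the simple quadrilateral with vertices (5, -14), (17, -13), (10, -3), (-2, -12) in order.
The shoelace formula gives twice the area as |[5·(-13) − 17·(-14)] + [17·(-3) − 10·(-13)] + [10·(-12) − (-2)·(-3)] + [(-2)·(-14) − 5·(-12)]| = 214, so the area is 107.
Summing gcd(|Δx|,|Δy|) over the edges gives the boundary count: gcd(12,1) + gcd(7,10) + gcd(12,9) + gcd(7,2) = 1+1+3+1 = 6.
By Pick's theorem I = A − B/2 + 1 = 107 − 6/2 + 1 = 105.

105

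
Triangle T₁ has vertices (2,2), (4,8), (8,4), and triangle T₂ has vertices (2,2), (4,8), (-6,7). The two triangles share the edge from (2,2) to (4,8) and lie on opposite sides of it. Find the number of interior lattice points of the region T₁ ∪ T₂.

The union is the simple quadrilateral with vertices (2,2), (8,4), (4,8), (-6,7) in order.
By the shoelace formula, twice the signed area is |[2·4 − 8·2] + [8·8 − 4·4] + [4·7 − (-6)·8] + [(-6)·2 − 2·7]| = 90, so the area is 45.
Along each edge there are gcd(|Δx|,|Δy|)+1 lattice points, so counting each shared vertex once the boundary has gcd(6,2) + gcd(4,4) + gcd(10,1) + gcd(8,5) = 2+4+1+1 = 8.
By Pick's theorem I = A − B/2 + 1 = 45 − 8/2 + 1 = 42.

42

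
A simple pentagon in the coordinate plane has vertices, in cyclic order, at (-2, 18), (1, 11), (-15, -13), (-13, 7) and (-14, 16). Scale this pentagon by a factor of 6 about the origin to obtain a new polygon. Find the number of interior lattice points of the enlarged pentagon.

Using the shoelace formula, 2A = |((-2)·11 − 1·18) + (1·(-13) − (-15)·11) + ((-15)·7 − (-13)·(-13)) + ((-13)·16 − (-14)·7) + ((-14)·18 − (-2)·16)| = 492, so the area is 246.
The number of boundary lattice points is Σ gcd(|Δx|,|Δy|) = gcd(3,7) + gcd(16,24) + gcd(2,20) + gcd(1,9) + gcd(12,2) = 1+8+2+1+2 = 14.
Scaling by 6 multiplies the area by 6² = 36 (so the new area is 8856) and multiplies the boundary lattice-point count by 6, giving 84.
By Pick's theorem, the interior count of the dilated polygon is 8856 − 84/2 + 1 = 8815.

8815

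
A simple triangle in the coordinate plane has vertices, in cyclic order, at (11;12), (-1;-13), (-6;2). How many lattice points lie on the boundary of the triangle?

Summing gcd(|Δx|,|Δy|) over the edges gives the boundary count: gcd(12,25) + gcd(5,15) + gcd(17,10) = 1+5+1 = 7.

7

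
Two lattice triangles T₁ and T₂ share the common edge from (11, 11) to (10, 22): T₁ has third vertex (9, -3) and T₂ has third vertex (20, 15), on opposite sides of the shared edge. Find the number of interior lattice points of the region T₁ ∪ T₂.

68

The union is the simple quadrilateral with vertices (11, 11), (9, -3), (10, 22), (20, 15) in order.
Using the shoelace formula, 2A = |(11·(-3) − 9·11) + (9·22 − 10·(-3)) + (10·15 − 20·22) + (20·11 − 11·15)| = 139, so the area is 139/2.
Summing gcd(|Δx|,|Δy|) over the edges gives the boundary count: gcd(2,14) + gcd(1,25) + gcd(10,7) + gcd(9,4) = 2+1+1+1 = 5.
By Pick's theorem I = A − B/2 + 1 = 139/2 − 5/2 + 1 = 68.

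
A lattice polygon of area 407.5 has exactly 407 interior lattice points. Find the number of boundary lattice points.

Pick's theorem gives A = I + B/2 − 1, so B = 2(A − I + 1) = 2(407.5 − 407 + 1) = 3.

3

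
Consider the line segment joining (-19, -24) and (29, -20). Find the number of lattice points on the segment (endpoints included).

The number of lattice points on a segment between lattice points is gcd(|Δx|,|Δy|) + 1 = gcd(48,4) + 1 = 4 + 1 = 5.

5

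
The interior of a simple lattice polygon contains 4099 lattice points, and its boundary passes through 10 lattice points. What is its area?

4103

By Pick's theorem, A = I + B/2 − 1 = 4099 + 10/2 − 1 = 4103.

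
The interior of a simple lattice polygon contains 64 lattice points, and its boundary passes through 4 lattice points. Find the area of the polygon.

By Pick's theorem, A = I + B/2 − 1 = 64 + 4/2 − 1 = 65.

65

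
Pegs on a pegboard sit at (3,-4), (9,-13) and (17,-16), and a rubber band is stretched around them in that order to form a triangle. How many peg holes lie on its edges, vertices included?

6

Along each edge there are gcd(|Δx|,|Δy|)+1 lattice points, so counting each shared vertex once the boundary has gcd(6,9) + gcd(8,3) + gcd(14,12) = 3+1+2 = 6.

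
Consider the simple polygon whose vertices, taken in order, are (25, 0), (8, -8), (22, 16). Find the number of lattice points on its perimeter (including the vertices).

The number of boundary lattice points is Σ gcd(|Δx|,|Δy|) = gcd(17,8) + gcd(14,24) + gcd(3,16) = 1+2+1 = 4.

4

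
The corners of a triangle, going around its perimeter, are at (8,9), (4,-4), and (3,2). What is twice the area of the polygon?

The shoelace formula gives twice the area as |[8·(-4) − 4·9] + [4·2 − 3·(-4)] + [3·9 − 8·2]| = 37, so the area is 37/2.

37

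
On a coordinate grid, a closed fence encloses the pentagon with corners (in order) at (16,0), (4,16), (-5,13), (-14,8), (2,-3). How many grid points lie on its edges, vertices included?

10

Along each edge there are gcd(|Δx|,|Δy|)+1 lattice points, so counting each shared vertex once the boundary has gcd(12,16) + gcd(9,3) + gcd(9,5) + gcd(16,11) + gcd(14,3) = 4+3+1+1+1 = 10.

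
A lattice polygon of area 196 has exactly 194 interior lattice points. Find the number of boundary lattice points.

Pick's theorem gives A = I + B/2 − 1, so B = 2(A − I + 1) = 2(196 − 194 + 1) = 6.

6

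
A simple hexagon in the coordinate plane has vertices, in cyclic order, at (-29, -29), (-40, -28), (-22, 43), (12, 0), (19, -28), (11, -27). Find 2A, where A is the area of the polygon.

The shoelace formula gives twice the area as |[(-29)·(-28) − (-40)·(-29)] + [(-40)·43 − (-22)·(-28)] + [(-22)·0 − 12·43] + [12·(-28) − 19·0] + [19·(-27) − 11·(-28)] + [11·(-29) − (-29)·(-27)]| = 4843, so the area is 2421.5.

4843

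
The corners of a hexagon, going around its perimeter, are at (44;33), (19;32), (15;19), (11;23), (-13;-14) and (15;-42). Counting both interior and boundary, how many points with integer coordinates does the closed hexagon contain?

2040

The shoelace formula gives twice the area as |(44·32 − 19·33) + (19·19 − 15·32) + (15·23 − 11·19) + (11·(-14) − (-13)·23) + ((-13)·(-42) − 15·(-14)) + (15·33 − 44·(-42))| = 4042, so the area is 2021.
Summing gcd(|Δx|,|Δy|) over the edges gives the boundary count: gcd(25,1) + gcd(4,13) + gcd(4,4) + gcd(24,37) + gcd(28,28) + gcd(29,75) = 1+1+4+1+28+1 = 36.
Pick's theorem gives I = A − B/2 + 1 = 2021 − 36/2 + 1 = 2004, so the closed region contains I + B = 2004 + 36 = 2040 lattice points.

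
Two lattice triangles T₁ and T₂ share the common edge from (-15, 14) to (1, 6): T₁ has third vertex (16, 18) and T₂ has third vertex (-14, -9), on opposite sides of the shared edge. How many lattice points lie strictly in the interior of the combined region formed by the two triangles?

327

The union is the simple quadrilateral with vertices (-15, 14), (16, 18), (1, 6), (-14, -9) in order.
The shoelace formula gives twice the area as |[(-15)·18 − 16·14] + [16·6 − 1·18] + [1·(-9) − (-14)·6] + [(-14)·14 − (-15)·(-9)]| = 672, so the area is 336.
The number of boundary lattice points is Σ gcd(|Δx|,|Δy|) = gcd(31,4) + gcd(15,12) + gcd(15,15) + gcd(1,23) = 1+3+15+1 = 20.
By Pick's theorem I = A − B/2 + 1 = 336 − 20/2 + 1 = 327.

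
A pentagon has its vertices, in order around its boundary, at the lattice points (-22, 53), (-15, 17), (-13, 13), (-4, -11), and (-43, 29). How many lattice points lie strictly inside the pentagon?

790

Using the shoelace formula, 2A = |[(-22)·17 − (-15)·53] + [(-15)·13 − (-13)·17] + [(-13)·(-11) − (-4)·13] + [(-4)·29 − (-43)·(-11)] + [(-43)·53 − (-22)·29]| = 1588, so the area is 794.
Summing gcd(|Δx|,|Δy|) over the edges gives the boundary count: gcd(7,36) + gcd(2,4) + gcd(9,24) + gcd(39,40) + gcd(21,24) = 1+2+3+1+3 = 10.
By Pick's theorem A = I + B/2 − 1, so I = 794 − 10/2 + 1 = 790.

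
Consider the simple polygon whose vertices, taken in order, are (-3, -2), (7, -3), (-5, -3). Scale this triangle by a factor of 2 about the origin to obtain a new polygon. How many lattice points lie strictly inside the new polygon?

The shoelace formula gives twice the area as |[(-3)·(-3) − 7·(-2)] + [7·(-3) − (-5)·(-3)] + [(-5)·(-2) − (-3)·(-3)]| = 12, so the area is 6.
Summing gcd(|Δx|,|Δy|) over the edges gives the boundary count: gcd(10,1) + gcd(12,0) + gcd(2,1) = 1+12+1 = 14.
Scaling by 2 multiplies the area by 2² = 4 (so the new area is 24) and multiplies the boundary lattice-point count by 2, giving 28.
By Pick's theorem, the interior count of the dilated polygon is 24 − 28/2 + 1 = 11.

11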